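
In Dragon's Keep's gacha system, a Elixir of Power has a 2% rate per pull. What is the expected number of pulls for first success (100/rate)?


Expected pulls for a geometric distribution = 1/p = 100 / rate%
= 100 / 2
= 50.0

50.0 pulls


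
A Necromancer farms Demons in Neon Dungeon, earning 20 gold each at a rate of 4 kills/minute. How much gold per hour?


Gold per minute = 20 * 4 = 80
Gold per hour = 80 * 60 = 4800

4800 gold/hour


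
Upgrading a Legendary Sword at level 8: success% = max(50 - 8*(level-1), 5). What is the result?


raw_rate = 50 - 8 * (8 - 1)
= 50 - 8 * 7
= 50 - 56
= -6
Apply floor: max(-6, 5) = 5%

5%


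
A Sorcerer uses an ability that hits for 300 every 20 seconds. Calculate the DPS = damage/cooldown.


DPS = damage / cooldown
= 300 / 20
= 15.00

15.00 DPS


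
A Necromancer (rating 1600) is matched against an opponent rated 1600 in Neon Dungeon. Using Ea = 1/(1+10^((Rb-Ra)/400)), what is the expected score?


Elo expected score: Ea = 1/(1 + 10^((Rb-Ra)/400))
Rb - Ra = 1600 - 1600 = 0
(Rb-Ra)/400 = 0/400 = 0.0
10^0.0 = 1.0
Ea = 1/(1 + 1.0) = 1/2.0 = 0.5000

0.5000


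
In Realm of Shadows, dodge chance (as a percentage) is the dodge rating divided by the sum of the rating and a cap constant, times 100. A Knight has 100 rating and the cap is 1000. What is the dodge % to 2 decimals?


dodge% = 100 / (100 + 1000) * 100
= 100 / 1100 * 100
= 0.090909 * 100
= 9.09%

9.09%


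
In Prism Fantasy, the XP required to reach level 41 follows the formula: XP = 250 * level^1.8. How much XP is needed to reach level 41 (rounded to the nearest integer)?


XP = 250 * level^1.8
Substitute level = 41:
XP = 250 * 41^1.8
= 250 * 799.8544
= 199964

199964 XP


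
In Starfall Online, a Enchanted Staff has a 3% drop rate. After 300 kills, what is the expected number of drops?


Expected drops = kills * (drop_rate / 100)
= 300 * (3 / 100)
= 300 * 0.03
= 9.0

9.0 drops


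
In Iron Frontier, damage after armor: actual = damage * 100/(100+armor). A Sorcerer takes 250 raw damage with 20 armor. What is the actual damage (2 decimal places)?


actual = 250 * 100 / (100 + 20)
= 250 * 100 / 120
= 25000 / 120
= 208.33

208.33 damage


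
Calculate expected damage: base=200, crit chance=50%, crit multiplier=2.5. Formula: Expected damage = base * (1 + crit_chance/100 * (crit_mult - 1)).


E[dmg] = base * (1 + crit_chance * (crit_mult - 1))
cc as decimal = 50/100 = 0.5
cm - 1 = 2.5 - 1 = 1.5
Bonus factor = 0.5 * 1.5 = 0.75
Total multiplier = 1 + 0.75 = 1.75
Expected damage = 200 * 1.75 = 350.00

350.00 damage


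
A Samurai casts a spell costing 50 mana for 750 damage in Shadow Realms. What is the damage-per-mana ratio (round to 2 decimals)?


Efficiency = damage / mana
= 750 / 50
= 15.00

15.00 dmg/mana


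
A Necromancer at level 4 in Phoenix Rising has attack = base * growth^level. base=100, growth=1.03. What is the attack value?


value = base * growth^level
= 100 * 1.03^4
= 100 * 1.125509
= 112.55

112.55 attack


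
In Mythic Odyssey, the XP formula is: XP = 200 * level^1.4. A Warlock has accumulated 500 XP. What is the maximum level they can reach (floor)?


XP = 200 * level^1.4, so level = (XP / 200)^(1/1.4)
= (500 / 200)^(1/1.4)
= 2.5^0.7143
= 1.9242
Floor: level = 1

level 1


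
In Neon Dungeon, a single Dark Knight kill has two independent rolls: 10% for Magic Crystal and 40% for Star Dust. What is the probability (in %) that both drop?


For independent events, P(both) = P(A) * P(B)
= 10% * 40%
= 400 / 100 %
= 4.0%

4.0%


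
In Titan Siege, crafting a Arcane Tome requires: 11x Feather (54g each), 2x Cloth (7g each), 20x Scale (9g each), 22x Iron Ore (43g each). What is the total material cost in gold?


Cost breakdown:
  Feather: 11 * 54 = 594
  Cloth: 2 * 7 = 14
  Scale: 20 * 9 = 180
  Iron Ore: 22 * 43 = 946
Total = 594 + 14 + 180 + 946 = 1734

1734 gold


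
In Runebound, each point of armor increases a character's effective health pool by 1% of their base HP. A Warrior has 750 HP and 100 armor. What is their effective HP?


EHP = 750 * (1 + 100/100)
= 750 * (1 + 1.0)
= 750 * 2.0
= 1500.0

1500.0 EHP


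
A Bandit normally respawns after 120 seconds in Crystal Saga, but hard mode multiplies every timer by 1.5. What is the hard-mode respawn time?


Respawn time = base * multiplier
= 120 * 1.5
= 180.0 seconds

180.0 seconds


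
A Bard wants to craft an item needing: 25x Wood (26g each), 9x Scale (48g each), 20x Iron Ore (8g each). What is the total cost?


Cost breakdown:
  Wood: 25 * 26 = 650
  Scale: 9 * 48 = 432
  Iron Ore: 20 * 8 = 160
Total = 650 + 432 + 160 = 1242

1242 gold


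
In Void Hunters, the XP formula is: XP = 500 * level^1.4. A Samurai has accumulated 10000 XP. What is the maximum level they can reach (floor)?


XP = 500 * level^1.4, so level = (XP / 500)^(1/1.4)
= (10000 / 500)^(1/1.4)
= 20.0^0.7143
= 8.4978
Floor: level = 8

level 8


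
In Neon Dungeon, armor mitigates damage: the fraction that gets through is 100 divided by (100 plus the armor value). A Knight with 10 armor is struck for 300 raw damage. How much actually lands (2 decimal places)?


actual = 300 * 100 / (100 + 10)
= 300 * 100 / 110
= 30000 / 110
= 272.73

272.73 damage


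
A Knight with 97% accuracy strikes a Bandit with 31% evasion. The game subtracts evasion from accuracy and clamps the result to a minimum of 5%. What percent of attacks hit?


accuracy - evasion = 97 - 31 = 66
Apply floor: max(66, 5) = 66
Hit chance = 66%

66%


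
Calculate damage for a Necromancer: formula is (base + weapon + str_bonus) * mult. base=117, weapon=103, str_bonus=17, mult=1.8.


Sum base + weapon + str = 117 + 103 + 17 = 237
Multiply by 1.8:
237 * 1.8 = 426.6

426.6 damage


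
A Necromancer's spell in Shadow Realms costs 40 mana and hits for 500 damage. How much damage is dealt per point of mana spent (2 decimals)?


Efficiency = damage / mana
= 500 / 40
= 12.50

12.50 dmg/mana


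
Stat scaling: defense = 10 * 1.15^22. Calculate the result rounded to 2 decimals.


value = base * growth^level
= 10 * 1.15^22
= 10 * 21.644746
= 216.45

216.45 defense


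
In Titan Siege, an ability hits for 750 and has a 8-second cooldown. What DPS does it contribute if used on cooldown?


DPS = damage / cooldown
= 750 / 8
= 93.75

93.75 DPS


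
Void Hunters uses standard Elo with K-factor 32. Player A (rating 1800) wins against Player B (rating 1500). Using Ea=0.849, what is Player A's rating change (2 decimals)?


Elo update: delta = K * (S - Ea), where S = 1 (wins)
S - Ea = 1 - 0.849 = 0.151
Rating change = 32 * 0.151
= 4.83

4.83 rating points


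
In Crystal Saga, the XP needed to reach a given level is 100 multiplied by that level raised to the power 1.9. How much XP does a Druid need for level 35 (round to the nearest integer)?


XP = 100 * level^1.9
Substitute level = 35:
XP = 100 * 35^1.9
= 100 * 858.4782
= 85848

85848 XP


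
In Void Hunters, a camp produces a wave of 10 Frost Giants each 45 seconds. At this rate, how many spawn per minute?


Spawns per minute = count * (60 / interval)
= 10 * (60 / 45)
= 10 * 1.3333
= 13.33

13.33 per minute


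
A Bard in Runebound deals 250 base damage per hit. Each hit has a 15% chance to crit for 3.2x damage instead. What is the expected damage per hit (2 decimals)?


E[dmg] = base * (1 + crit_chance * (crit_mult - 1))
cc as decimal = 15/100 = 0.15
cm - 1 = 3.2 - 1 = 2.2
Bonus factor = 0.15 * 2.2 = 0.33
Total multiplier = 1 + 0.33 = 1.33
Expected damage = 250 * 1.33 = 332.50

332.50 damage


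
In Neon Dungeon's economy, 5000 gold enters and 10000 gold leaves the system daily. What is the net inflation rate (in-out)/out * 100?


Net gold = 5000 - 10000 = -5000
Inflation rate = net / sunk * 100 = -5000 / 10000 * 100
= -0.5 * 100
= -50.00%

-50.00%


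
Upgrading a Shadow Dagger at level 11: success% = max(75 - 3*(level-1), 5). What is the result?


raw_rate = 75 - 3 * (11 - 1)
= 75 - 3 * 10
= 75 - 30
= 45
Apply floor: max(45, 5) = 45%

45%


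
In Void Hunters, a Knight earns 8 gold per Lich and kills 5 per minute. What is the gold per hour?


Gold per minute = 8 * 5 = 40
Gold per hour = 40 * 60 = 2400

2400 gold/hour


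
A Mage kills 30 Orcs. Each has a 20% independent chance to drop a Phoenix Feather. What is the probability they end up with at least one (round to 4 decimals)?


P(at least one) = 1 - P(none) = 1 - (1-p)^n
p = 20/100 = 0.2
1 - p = 0.8
(1 - p)^30 = 0.8^30 = 0.001238
P(at least one) = 1 - 0.001238 = 0.9988

0.9988


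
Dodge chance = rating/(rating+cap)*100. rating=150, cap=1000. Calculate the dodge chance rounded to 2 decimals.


dodge% = 150 / (150 + 1000) * 100
= 150 / 1150 * 100
= 0.130435 * 100
= 13.04%

13.04%


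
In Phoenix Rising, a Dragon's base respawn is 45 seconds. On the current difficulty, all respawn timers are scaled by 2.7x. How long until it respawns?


Respawn time = base * multiplier
= 45 * 2.7
= 121.5 seconds

121.5 seconds


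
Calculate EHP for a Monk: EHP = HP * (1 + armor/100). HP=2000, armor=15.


EHP = 2000 * (1 + 15/100)
= 2000 * (1 + 0.15)
= 2000 * 1.15
= 2300.0

2300.0 EHP


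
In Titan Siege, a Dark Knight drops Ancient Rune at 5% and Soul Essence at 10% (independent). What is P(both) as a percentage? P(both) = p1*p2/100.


For independent events, P(both) = P(A) * P(B)
= 5% * 10%
= 50 / 100 %
= 0.5%

0.5%


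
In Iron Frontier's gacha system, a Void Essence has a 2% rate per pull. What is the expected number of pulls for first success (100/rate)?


Expected pulls for a geometric distribution = 1/p = 100 / rate%
= 100 / 2
= 50.0

50.0 pulls


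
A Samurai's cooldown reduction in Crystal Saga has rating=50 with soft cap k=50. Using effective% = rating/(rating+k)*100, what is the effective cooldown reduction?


effective% = rating / (rating + k) * 100
= 50 / (50 + 50) * 100
= 50 / 100 * 100
= 0.5 * 100
= 50.00%

50.00%


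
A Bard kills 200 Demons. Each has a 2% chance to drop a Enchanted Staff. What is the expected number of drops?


Expected drops = kills * (drop_rate / 100)
= 200 * (2 / 100)
= 200 * 0.02
= 4.0

4.0 drops


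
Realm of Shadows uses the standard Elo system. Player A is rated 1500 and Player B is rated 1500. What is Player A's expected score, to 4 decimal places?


Elo expected score: Ea = 1/(1 + 10^((Rb-Ra)/400))
Rb - Ra = 1500 - 1500 = 0
(Rb-Ra)/400 = 0/400 = 0.0
10^0.0 = 1.0
Ea = 1/(1 + 1.0) = 1/2.0 = 0.5000

0.5000


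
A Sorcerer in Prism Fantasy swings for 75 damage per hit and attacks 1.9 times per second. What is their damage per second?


DPS = damage * attack_speed
= 75 * 1.9
= 142.5

142.5 DPS


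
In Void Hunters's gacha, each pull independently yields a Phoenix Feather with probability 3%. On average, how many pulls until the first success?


Expected pulls for a geometric distribution = 1/p = 100 / rate%
= 100 / 3
= 33.33

33.33 pulls


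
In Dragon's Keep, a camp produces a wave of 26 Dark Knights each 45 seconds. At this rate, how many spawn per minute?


Spawns per minute = count * (60 / interval)
= 26 * (60 / 45)
= 26 * 1.3333
= 34.67

34.67 per minute


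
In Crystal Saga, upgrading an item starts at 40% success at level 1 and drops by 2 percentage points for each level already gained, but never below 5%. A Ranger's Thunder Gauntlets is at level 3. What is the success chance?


raw_rate = 40 - 2 * (3 - 1)
= 40 - 2 * 2
= 40 - 4
= 36
Apply floor: max(36, 5) = 36%

36%


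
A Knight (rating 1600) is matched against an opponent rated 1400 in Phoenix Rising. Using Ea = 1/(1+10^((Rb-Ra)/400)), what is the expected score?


Elo expected score: Ea = 1/(1 + 10^((Rb-Ra)/400))
Rb - Ra = 1400 - 1600 = -200
(Rb-Ra)/400 = -200/400 = -0.5
10^-0.5 = 0.316228
Ea = 1/(1 + 0.316228) = 1/1.316228 = 0.7597

0.7597


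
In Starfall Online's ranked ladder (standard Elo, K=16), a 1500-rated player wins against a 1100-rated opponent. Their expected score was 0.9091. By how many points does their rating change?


Elo update: delta = K * (S - Ea), where S = 1 (wins)
S - Ea = 1 - 0.9091 = 0.0909
Rating change = 16 * 0.0909
= 1.45

1.45 rating points


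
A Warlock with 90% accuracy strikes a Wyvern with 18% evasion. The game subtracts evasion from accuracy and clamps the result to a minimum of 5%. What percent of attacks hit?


accuracy - evasion = 90 - 18 = 72
Apply floor: max(72, 5) = 72
Hit chance = 72%

72%


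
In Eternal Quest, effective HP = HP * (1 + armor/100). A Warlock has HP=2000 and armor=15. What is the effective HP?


EHP = 2000 * (1 + 15/100)
= 2000 * (1 + 0.15)
= 2000 * 1.15
= 2300.0

2300.0 EHP


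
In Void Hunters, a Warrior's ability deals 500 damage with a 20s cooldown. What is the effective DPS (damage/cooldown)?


DPS = damage / cooldown
= 500 / 20
= 25.00

25.00 DPS


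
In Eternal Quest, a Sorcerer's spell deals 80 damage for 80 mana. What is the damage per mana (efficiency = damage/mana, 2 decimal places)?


Efficiency = damage / mana
= 80 / 80
= 1.00

1.00 dmg/mana


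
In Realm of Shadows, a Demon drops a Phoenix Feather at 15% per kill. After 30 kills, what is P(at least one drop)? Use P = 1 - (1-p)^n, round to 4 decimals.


P(at least one) = 1 - P(none) = 1 - (1-p)^n
p = 15/100 = 0.15
1 - p = 0.85
(1 - p)^30 = 0.85^30 = 0.007631
P(at least one) = 1 - 0.007631 = 0.9924

0.9924


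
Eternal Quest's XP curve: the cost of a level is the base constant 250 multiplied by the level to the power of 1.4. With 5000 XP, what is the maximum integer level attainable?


XP = 250 * level^1.4, so level = (XP / 250)^(1/1.4)
= (5000 / 250)^(1/1.4)
= 20.0^0.7143
= 8.4978
Floor: level = 8

level 8


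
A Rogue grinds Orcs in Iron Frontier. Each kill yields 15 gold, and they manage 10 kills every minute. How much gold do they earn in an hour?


Gold per minute = 15 * 10 = 150
Gold per hour = 150 * 60 = 9000

9000 gold/hour


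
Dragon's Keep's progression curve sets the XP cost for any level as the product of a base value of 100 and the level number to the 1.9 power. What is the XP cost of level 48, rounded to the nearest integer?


XP = 100 * level^1.9
Substitute level = 48:
XP = 100 * 48^1.9
= 100 * 1564.438
= 156444

156444 XP


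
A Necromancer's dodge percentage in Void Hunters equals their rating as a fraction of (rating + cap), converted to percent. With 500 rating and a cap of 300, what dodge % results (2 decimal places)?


dodge% = 500 / (500 + 300) * 100
= 500 / 800 * 100
= 0.625 * 100
= 62.50%

62.50%


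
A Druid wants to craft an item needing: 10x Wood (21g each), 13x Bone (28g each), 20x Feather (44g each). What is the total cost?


Cost breakdown:
  Wood: 10 * 21 = 210
  Bone: 13 * 28 = 364
  Feather: 20 * 44 = 880
Total = 210 + 364 + 880 = 1454

1454 gold


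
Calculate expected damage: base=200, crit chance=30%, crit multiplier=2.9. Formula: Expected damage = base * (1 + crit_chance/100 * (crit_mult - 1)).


E[dmg] = base * (1 + crit_chance * (crit_mult - 1))
cc as decimal = 30/100 = 0.3
cm - 1 = 2.9 - 1 = 1.9
Bonus factor = 0.3 * 1.9 = 0.57
Total multiplier = 1 + 0.57 = 1.57
Expected damage = 200 * 1.57 = 314.00

314.00 damage


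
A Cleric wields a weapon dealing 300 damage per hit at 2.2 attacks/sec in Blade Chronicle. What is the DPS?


DPS = damage * attack_speed
= 300 * 2.2
= 660.0

660.0 DPS


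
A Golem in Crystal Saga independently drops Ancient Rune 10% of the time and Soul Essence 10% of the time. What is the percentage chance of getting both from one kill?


For independent events, P(both) = P(A) * P(B)
= 10% * 10%
= 100 / 100 %
= 1.0%

1.0%


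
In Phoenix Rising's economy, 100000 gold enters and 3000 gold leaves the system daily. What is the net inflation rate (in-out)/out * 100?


Net gold = 100000 - 3000 = 97000
Inflation rate = net / sunk * 100 = 97000 / 3000 * 100
= 32.333333 * 100
= 3233.33%

3233.33%


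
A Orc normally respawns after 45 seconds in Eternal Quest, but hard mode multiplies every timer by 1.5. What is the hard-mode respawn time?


Respawn time = base * multiplier
= 45 * 1.5
= 67.5 seconds

67.5 seconds


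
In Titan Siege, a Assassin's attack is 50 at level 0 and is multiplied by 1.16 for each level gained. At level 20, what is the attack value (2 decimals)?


value = base * growth^level
= 50 * 1.16^20
= 50 * 19.460759
= 973.04

973.04 attack


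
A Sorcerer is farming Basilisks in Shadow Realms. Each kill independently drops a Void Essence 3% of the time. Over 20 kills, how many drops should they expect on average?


Expected drops = kills * (drop_rate / 100)
= 20 * (3 / 100)
= 20 * 0.03
= 0.6

0.6 drops


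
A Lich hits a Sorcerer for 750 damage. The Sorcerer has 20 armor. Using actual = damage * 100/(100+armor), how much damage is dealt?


actual = 750 * 100 / (100 + 20)
= 750 * 100 / 120
= 75000 / 120
= 625.00

625.00 damage


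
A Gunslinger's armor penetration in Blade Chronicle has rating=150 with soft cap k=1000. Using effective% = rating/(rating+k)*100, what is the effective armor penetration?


effective% = rating / (rating + k) * 100
= 150 / (150 + 1000) * 100
= 150 / 1150 * 100
= 0.130435 * 100
= 13.04%

13.04%


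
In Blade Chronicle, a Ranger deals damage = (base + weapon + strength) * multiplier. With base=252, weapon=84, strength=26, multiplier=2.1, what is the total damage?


Sum base + weapon + str = 252 + 84 + 26 = 362
Multiply by 2.1:
362 * 2.1 = 760.2

760.2 damage


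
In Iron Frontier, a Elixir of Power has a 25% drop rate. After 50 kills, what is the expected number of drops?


Expected drops = kills * (drop_rate / 100)
= 50 * (25 / 100)
= 50 * 0.25
= 12.5

12.5 drops


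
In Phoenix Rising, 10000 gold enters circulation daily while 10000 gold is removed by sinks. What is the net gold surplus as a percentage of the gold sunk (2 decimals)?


Net gold = 10000 - 10000 = 0
Inflation rate = net / sunk * 100 = 0 / 10000 * 100
= 0.0 * 100
= 0.00%

0.00%


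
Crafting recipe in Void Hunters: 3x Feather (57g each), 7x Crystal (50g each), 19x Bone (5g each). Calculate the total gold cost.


Cost breakdown:
  Feather: 3 * 57 = 171
  Crystal: 7 * 50 = 350
  Bone: 19 * 5 = 95
Total = 171 + 350 + 95 = 616

616 gold


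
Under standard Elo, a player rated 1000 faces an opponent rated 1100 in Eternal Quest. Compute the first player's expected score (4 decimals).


Elo expected score: Ea = 1/(1 + 10^((Rb-Ra)/400))
Rb - Ra = 1100 - 1000 = 100
(Rb-Ra)/400 = 100/400 = 0.25
10^0.25 = 1.778279
Ea = 1/(1 + 1.778279) = 1/2.778279 = 0.3599

0.3599


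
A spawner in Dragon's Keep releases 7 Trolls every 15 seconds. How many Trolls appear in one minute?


Spawns per minute = count * (60 / interval)
= 7 * (60 / 15)
= 7 * 4.0
= 28.0

28.0 per minute


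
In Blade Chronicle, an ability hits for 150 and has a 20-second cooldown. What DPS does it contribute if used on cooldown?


DPS = damage / cooldown
= 150 / 20
= 7.50

7.50 DPS


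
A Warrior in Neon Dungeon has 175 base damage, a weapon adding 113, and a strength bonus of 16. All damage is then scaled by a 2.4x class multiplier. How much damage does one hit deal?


Sum base + weapon + str = 175 + 113 + 16 = 304
Multiply by 2.4:
304 * 2.4 = 729.6

729.6 damage


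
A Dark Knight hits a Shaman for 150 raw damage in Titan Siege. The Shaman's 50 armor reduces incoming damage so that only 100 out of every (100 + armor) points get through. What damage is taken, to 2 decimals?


actual = 150 * 100 / (100 + 50)
= 150 * 100 / 150
= 15000 / 150
= 100.00

100.00 damage


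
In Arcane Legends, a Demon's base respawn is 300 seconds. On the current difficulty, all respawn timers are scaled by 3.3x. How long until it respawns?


Respawn time = base * multiplier
= 300 * 3.3
= 990.0 seconds

990.0 seconds


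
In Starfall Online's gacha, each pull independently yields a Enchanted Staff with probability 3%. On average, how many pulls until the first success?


Expected pulls for a geometric distribution = 1/p = 100 / rate%
= 100 / 3
= 33.33

33.33 pulls


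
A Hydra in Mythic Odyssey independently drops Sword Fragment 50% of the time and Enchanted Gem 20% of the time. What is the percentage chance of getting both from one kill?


For independent events, P(both) = P(A) * P(B)
= 50% * 20%
= 1000 / 100 %
= 10.0%

10.0%


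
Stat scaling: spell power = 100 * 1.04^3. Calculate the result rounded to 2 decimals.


value = base * growth^level
= 100 * 1.04^3
= 100 * 1.124864
= 112.49

112.49 spell power


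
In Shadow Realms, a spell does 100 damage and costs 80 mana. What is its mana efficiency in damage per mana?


Efficiency = damage / mana
= 100 / 80
= 1.25

1.25 dmg/mana


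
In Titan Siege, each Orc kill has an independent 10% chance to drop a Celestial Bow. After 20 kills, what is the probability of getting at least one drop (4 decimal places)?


P(at least one) = 1 - P(none) = 1 - (1-p)^n
p = 10/100 = 0.1
1 - p = 0.9
(1 - p)^20 = 0.9^20 = 0.121577
P(at least one) = 1 - 0.121577 = 0.8784

0.8784


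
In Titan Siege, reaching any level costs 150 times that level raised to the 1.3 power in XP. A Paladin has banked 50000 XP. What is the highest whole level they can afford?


XP = 150 * level^1.3, so level = (XP / 150)^(1/1.3)
= (50000 / 150)^(1/1.3)
= 333.3333^0.7692
= 87.232
Floor: level = 87

level 87


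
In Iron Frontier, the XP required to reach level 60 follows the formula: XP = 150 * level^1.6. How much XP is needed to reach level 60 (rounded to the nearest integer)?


XP = 150 * level^1.6
Substitute level = 60:
XP = 150 * 60^1.6
= 150 * 699.9097
= 104986

104986 XP


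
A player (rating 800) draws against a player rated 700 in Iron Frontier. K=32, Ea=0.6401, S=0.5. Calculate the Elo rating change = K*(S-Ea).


Elo update: delta = K * (S - Ea), where S = 0.5 (draws)
S - Ea = 0.5 - 0.6401 = -0.1401
Rating change = 32 * -0.1401
= -4.48

-4.48 rating points


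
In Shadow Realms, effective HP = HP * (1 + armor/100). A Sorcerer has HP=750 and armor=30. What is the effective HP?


EHP = 750 * (1 + 30/100)
= 750 * (1 + 0.3)
= 750 * 1.3
= 975.0

975.0 EHP


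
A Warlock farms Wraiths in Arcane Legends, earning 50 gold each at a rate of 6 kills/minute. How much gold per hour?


Gold per minute = 50 * 6 = 300
Gold per hour = 300 * 60 = 18000

18000 gold/hour


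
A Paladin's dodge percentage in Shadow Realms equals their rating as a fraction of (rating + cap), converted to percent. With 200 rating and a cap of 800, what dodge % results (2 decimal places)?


dodge% = 200 / (200 + 800) * 100
= 200 / 1000 * 100
= 0.2 * 100
= 20.00%

20.00%


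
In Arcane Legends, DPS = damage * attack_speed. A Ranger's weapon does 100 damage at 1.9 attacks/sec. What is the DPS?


DPS = damage * attack_speed
= 100 * 1.9
= 190.0

190.0 DPS


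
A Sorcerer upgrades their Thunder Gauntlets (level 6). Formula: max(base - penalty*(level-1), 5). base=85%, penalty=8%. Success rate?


raw_rate = 85 - 8 * (6 - 1)
= 85 - 8 * 5
= 85 - 40
= 45
Apply floor: max(45, 5) = 45%

45%


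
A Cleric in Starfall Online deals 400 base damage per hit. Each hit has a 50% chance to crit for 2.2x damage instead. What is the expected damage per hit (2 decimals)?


E[dmg] = base * (1 + crit_chance * (crit_mult - 1))
cc as decimal = 50/100 = 0.5
cm - 1 = 2.2 - 1 = 1.2
Bonus factor = 0.5 * 1.2 = 0.6
Total multiplier = 1 + 0.6 = 1.6
Expected damage = 400 * 1.6 = 640.00

640.00 damage


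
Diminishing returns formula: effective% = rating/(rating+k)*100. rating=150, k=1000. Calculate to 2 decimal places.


effective% = rating / (rating + k) * 100
= 150 / (150 + 1000) * 100
= 150 / 1150 * 100
= 0.130435 * 100
= 13.04%

13.04%


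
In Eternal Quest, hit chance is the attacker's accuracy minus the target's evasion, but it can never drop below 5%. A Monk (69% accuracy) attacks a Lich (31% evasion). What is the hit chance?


accuracy - evasion = 69 - 31 = 38
Apply floor: max(38, 5) = 38
Hit chance = 38%

38%


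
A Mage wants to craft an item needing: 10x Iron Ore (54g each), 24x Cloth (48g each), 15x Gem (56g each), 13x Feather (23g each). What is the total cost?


Cost breakdown:
  Iron Ore: 10 * 54 = 540
  Cloth: 24 * 48 = 1152
  Gem: 15 * 56 = 840
  Feather: 13 * 23 = 299
Total = 540 + 1152 + 840 + 299 = 2831

2831 gold


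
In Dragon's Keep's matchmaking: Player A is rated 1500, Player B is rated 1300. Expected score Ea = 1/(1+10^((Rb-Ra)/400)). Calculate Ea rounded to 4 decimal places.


Elo expected score: Ea = 1/(1 + 10^((Rb-Ra)/400))
Rb - Ra = 1300 - 1500 = -200
(Rb-Ra)/400 = -200/400 = -0.5
10^-0.5 = 0.316228
Ea = 1/(1 + 0.316228) = 1/1.316228 = 0.7597

0.7597


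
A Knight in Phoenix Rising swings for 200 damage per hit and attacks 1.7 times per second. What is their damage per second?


DPS = damage * attack_speed
= 200 * 1.7
= 340.0

340.0 DPS


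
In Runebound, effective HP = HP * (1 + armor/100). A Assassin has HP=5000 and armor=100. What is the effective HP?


EHP = 5000 * (1 + 100/100)
= 5000 * (1 + 1.0)
= 5000 * 2.0
= 10000.0

10000.0 EHP


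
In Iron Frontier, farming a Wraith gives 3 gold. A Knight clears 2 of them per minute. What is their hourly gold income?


Gold per minute = 3 * 2 = 6
Gold per hour = 6 * 60 = 360

360 gold/hour


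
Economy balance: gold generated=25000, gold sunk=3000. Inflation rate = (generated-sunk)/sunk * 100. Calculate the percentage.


Net gold = 25000 - 3000 = 22000
Inflation rate = net / sunk * 100 = 22000 / 3000 * 100
= 7.333333 * 100
= 733.33%

733.33%


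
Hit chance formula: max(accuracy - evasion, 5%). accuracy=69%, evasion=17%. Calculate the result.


accuracy - evasion = 69 - 17 = 52
Apply floor: max(52, 5) = 52
Hit chance = 52%

52%


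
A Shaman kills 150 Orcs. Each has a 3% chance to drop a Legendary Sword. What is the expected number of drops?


Expected drops = kills * (drop_rate / 100)
= 150 * (3 / 100)
= 150 * 0.03
= 4.5

4.5 drops


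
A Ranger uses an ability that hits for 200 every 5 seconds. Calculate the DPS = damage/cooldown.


DPS = damage / cooldown
= 200 / 5
= 40.00

40.00 DPS


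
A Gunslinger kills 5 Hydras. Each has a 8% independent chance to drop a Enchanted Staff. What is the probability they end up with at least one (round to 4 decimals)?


P(at least one) = 1 - P(none) = 1 - (1-p)^n
p = 8/100 = 0.08
1 - p = 0.92
(1 - p)^5 = 0.92^5 = 0.659082
P(at least one) = 1 - 0.659082 = 0.3409

0.3409


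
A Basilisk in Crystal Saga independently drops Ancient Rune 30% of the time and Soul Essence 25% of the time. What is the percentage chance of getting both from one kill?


For independent events, P(both) = P(A) * P(B)
= 30% * 25%
= 750 / 100 %
= 7.5%

7.5%


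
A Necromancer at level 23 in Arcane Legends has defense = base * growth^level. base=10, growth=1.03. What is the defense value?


value = base * growth^level
= 10 * 1.03^23
= 10 * 1.973587
= 19.74

19.74 defense


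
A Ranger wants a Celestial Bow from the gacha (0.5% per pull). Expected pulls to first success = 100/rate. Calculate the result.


Expected pulls for a geometric distribution = 1/p = 100 / rate%
= 100 / 0.5
= 200.0

200.0 pulls


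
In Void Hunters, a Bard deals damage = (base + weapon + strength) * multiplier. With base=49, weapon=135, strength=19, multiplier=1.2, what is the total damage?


Sum base + weapon + str = 49 + 135 + 19 = 203
Multiply by 1.2:
203 * 1.2 = 243.6

243.6 damage


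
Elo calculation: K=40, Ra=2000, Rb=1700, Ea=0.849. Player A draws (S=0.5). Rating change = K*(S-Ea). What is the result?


Elo update: delta = K * (S - Ea), where S = 0.5 (draws)
S - Ea = 0.5 - 0.849 = -0.349
Rating change = 40 * -0.349
= -13.96

-13.96 rating points


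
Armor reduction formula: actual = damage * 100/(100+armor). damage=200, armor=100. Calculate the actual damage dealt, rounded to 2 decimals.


actual = 200 * 100 / (100 + 100)
= 200 * 100 / 200
= 20000 / 200
= 100.00

100.00 damage


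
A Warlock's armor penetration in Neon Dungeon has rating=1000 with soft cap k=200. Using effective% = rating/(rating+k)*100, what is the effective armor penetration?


effective% = rating / (rating + k) * 100
= 1000 / (1000 + 200) * 100
= 1000 / 1200 * 100
= 0.833333 * 100
= 83.33%

83.33%


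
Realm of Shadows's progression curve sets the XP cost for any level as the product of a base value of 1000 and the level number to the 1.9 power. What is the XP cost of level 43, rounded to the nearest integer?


XP = 1000 * level^1.9
Substitute level = 43:
XP = 1000 * 43^1.9
= 1000 * 1269.3754
= 1269375

1269375 XP


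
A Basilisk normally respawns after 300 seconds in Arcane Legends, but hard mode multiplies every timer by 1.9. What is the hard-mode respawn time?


Respawn time = base * multiplier
= 300 * 1.9
= 570.0 seconds

570.0 seconds


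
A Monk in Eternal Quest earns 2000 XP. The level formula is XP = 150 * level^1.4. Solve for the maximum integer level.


XP = 150 * level^1.4, so level = (XP / 150)^(1/1.4)
= (2000 / 150)^(1/1.4)
= 13.3333^0.7143
= 6.361
Floor: level = 6

level 6


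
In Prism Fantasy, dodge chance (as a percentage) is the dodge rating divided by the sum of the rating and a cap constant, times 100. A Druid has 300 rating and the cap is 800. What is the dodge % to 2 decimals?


dodge% = 300 / (300 + 800) * 100
= 300 / 1100 * 100
= 0.272727 * 100
= 27.27%

27.27%


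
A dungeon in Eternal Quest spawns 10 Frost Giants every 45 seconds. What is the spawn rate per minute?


Spawns per minute = count * (60 / interval)
= 10 * (60 / 45)
= 10 * 1.3333
= 13.33

13.33 per minute


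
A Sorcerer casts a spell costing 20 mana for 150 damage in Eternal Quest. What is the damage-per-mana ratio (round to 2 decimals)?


Efficiency = damage / mana
= 150 / 20
= 7.50

7.50 dmg/mana


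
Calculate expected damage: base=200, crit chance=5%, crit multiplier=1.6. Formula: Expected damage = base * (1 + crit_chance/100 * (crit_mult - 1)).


E[dmg] = base * (1 + crit_chance * (crit_mult - 1))
cc as decimal = 5/100 = 0.05
cm - 1 = 1.6 - 1 = 0.6
Bonus factor = 0.05 * 0.6 = 0.03
Total multiplier = 1 + 0.03 = 1.03
Expected damage = 200 * 1.03 = 206.00

206.00 damage


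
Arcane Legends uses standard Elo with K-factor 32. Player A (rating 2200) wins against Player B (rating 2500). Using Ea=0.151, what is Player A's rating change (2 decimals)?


Elo update: delta = K * (S - Ea), where S = 1 (wins)
S - Ea = 1 - 0.151 = 0.849
Rating change = 32 * 0.849
= 27.17

27.17 rating points


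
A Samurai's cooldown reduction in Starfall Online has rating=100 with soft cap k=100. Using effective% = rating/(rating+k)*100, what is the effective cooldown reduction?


effective% = rating / (rating + k) * 100
= 100 / (100 + 100) * 100
= 100 / 200 * 100
= 0.5 * 100
= 50.00%

50.00%


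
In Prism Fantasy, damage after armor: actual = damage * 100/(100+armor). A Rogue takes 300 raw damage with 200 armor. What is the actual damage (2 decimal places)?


actual = 300 * 100 / (100 + 200)
= 300 * 100 / 300
= 30000 / 300
= 100.00

100.00 damage


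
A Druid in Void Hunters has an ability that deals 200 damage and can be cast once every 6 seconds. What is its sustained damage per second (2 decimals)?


DPS = damage / cooldown
= 200 / 6
= 33.33

33.33 DPS


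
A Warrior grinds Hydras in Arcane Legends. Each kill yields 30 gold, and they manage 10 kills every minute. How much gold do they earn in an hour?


Gold per minute = 30 * 10 = 300
Gold per hour = 300 * 60 = 18000

18000 gold/hour


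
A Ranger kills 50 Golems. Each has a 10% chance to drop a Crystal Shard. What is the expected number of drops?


Expected drops = kills * (drop_rate / 100)
= 50 * (10 / 100)
= 50 * 0.1
= 5.0

5.0 drops


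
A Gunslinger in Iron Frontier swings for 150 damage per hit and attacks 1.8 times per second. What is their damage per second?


DPS = damage * attack_speed
= 150 * 1.8
= 270.0

270.0 DPS


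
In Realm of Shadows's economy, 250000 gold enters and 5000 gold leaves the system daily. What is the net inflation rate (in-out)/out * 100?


Net gold = 250000 - 5000 = 245000
Inflation rate = net / sunk * 100 = 245000 / 5000 * 100
= 49.0 * 100
= 4900.00%

4900.00%


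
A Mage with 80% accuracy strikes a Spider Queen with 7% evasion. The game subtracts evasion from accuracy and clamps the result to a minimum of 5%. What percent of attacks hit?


accuracy - evasion = 80 - 7 = 73
Apply floor: max(73, 5) = 73
Hit chance = 73%

73%


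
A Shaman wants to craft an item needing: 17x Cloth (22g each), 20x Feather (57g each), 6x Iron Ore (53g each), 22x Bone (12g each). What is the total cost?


Cost breakdown:
  Cloth: 17 * 22 = 374
  Feather: 20 * 57 = 1140
  Iron Ore: 6 * 53 = 318
  Bone: 22 * 12 = 264
Total = 374 + 1140 + 318 + 264 = 2096

2096 gold


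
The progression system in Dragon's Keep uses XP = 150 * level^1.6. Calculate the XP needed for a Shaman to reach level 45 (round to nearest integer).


XP = 150 * level^1.6
Substitute level = 45:
XP = 150 * 45^1.6
= 150 * 441.7128
= 66257

66257 XP


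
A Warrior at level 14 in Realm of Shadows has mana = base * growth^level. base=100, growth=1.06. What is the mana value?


value = base * growth^level
= 100 * 1.06^14
= 100 * 2.260904
= 226.09

226.09 mana


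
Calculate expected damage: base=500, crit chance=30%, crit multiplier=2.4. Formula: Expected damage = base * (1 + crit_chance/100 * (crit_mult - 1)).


E[dmg] = base * (1 + crit_chance * (crit_mult - 1))
cc as decimal = 30/100 = 0.3
cm - 1 = 2.4 - 1 = 1.4
Bonus factor = 0.3 * 1.4 = 0.42
Total multiplier = 1 + 0.42 = 1.42
Expected damage = 500 * 1.42 = 710.00

710.00 damage


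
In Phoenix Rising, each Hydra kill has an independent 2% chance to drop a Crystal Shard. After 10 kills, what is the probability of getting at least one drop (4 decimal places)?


P(at least one) = 1 - P(none) = 1 - (1-p)^n
p = 2/100 = 0.02
1 - p = 0.98
(1 - p)^10 = 0.98^10 = 0.817073
P(at least one) = 1 - 0.817073 = 0.1829

0.1829


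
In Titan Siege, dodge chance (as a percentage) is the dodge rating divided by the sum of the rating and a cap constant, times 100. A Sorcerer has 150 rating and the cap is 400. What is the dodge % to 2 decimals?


dodge% = 150 / (150 + 400) * 100
= 150 / 550 * 100
= 0.272727 * 100
= 27.27%

27.27%


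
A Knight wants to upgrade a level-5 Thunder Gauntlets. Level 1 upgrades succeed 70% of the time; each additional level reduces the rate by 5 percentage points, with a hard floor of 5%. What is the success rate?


raw_rate = 70 - 5 * (5 - 1)
= 70 - 5 * 4
= 70 - 20
= 50
Apply floor: max(50, 5) = 50%

50%


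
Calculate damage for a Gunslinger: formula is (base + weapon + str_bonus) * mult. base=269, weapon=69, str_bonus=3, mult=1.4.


Sum base + weapon + str = 269 + 69 + 3 = 341
Multiply by 1.4:
341 * 1.4 = 477.4

477.4 damage


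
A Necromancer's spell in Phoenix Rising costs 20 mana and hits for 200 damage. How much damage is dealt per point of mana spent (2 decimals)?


Efficiency = damage / mana
= 200 / 20
= 10.00

10.00 dmg/mana


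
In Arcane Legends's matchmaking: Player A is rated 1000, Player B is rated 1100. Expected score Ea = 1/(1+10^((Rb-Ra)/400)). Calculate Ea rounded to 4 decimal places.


Elo expected score: Ea = 1/(1 + 10^((Rb-Ra)/400))
Rb - Ra = 1100 - 1000 = 100
(Rb-Ra)/400 = 100/400 = 0.25
10^0.25 = 1.778279
Ea = 1/(1 + 1.778279) = 1/2.778279 = 0.3599

0.3599


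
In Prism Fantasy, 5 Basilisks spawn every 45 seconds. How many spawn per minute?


Spawns per minute = count * (60 / interval)
= 5 * (60 / 45)
= 5 * 1.3333
= 6.67

6.67 per minute


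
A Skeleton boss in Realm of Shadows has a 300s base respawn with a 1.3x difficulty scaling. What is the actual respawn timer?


Respawn time = base * multiplier
= 300 * 1.3
= 390.0 seconds

390.0 seconds


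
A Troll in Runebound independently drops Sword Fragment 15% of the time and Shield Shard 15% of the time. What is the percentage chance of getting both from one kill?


For independent events, P(both) = P(A) * P(B)
= 15% * 15%
= 225 / 100 %
= 2.25%

2.25%


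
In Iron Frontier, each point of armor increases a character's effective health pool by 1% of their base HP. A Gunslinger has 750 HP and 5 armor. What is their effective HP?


EHP = 750 * (1 + 5/100)
= 750 * (1 + 0.05)
= 750 * 1.05
= 787.5

787.5 EHP


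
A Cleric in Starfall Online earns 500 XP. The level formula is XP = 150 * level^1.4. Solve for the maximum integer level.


XP = 150 * level^1.4, so level = (XP / 150)^(1/1.4)
= (500 / 150)^(1/1.4)
= 3.3333^0.7143
= 2.3631
Floor: level = 2

level 2


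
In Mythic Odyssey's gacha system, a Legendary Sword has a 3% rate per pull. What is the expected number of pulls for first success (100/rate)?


Expected pulls for a geometric distribution = 1/p = 100 / rate%
= 100 / 3
= 33.33

33.33 pulls


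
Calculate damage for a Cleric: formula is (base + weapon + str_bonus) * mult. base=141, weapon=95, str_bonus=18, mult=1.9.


Sum base + weapon + str = 141 + 95 + 18 = 254
Multiply by 1.9:
254 * 1.9 = 482.6

482.6 damage


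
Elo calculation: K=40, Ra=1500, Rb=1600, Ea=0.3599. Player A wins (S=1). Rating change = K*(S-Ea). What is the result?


Elo update: delta = K * (S - Ea), where S = 1 (wins)
S - Ea = 1 - 0.3599 = 0.6401
Rating change = 40 * 0.6401
= 25.60

25.60 rating points


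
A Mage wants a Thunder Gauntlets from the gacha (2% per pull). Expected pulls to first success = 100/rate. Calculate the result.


Expected pulls for a geometric distribution = 1/p = 100 / rate%
= 100 / 2
= 50.0

50.0 pulls


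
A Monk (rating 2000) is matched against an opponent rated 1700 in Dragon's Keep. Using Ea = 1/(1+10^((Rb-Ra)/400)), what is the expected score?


Elo expected score: Ea = 1/(1 + 10^((Rb-Ra)/400))
Rb - Ra = 1700 - 2000 = -300
(Rb-Ra)/400 = -300/400 = -0.75
10^-0.75 = 0.177828
Ea = 1/(1 + 0.177828) = 1/1.177828 = 0.8490

0.8490


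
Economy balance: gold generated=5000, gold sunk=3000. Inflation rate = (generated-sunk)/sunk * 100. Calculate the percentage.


Net gold = 5000 - 3000 = 2000
Inflation rate = net / sunk * 100 = 2000 / 3000 * 100
= 0.666667 * 100
= 66.67%

66.67%


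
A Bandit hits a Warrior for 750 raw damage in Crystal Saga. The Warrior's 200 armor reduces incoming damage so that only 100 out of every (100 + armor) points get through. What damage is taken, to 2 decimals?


actual = 750 * 100 / (100 + 200)
= 750 * 100 / 300
= 75000 / 300
= 250.00

250.00 damage


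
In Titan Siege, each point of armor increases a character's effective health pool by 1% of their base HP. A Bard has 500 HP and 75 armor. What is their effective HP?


EHP = 500 * (1 + 75/100)
= 500 * (1 + 0.75)
= 500 * 1.75
= 875.0

875.0 EHP


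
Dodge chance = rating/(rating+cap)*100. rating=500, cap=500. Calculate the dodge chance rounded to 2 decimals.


dodge% = 500 / (500 + 500) * 100
= 500 / 1000 * 100
= 0.5 * 100
= 50.00%

50.00%


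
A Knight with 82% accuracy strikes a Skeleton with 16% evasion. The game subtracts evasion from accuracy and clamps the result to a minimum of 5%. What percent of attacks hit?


accuracy - evasion = 82 - 16 = 66
Apply floor: max(66, 5) = 66
Hit chance = 66%

66%


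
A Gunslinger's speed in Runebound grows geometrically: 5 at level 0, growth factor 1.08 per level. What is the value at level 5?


value = base * growth^level
= 5 * 1.08^5
= 5 * 1.469328
= 7.35

7.35 speed


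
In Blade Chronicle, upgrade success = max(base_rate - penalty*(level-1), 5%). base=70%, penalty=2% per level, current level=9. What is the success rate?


raw_rate = 70 - 2 * (9 - 1)
= 70 - 2 * 8
= 70 - 16
= 54
Apply floor: max(54, 5) = 54%

54%
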